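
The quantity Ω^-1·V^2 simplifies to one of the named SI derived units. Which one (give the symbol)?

W

Ω = V/A (resistance = voltage per current),
    = kg·m²·s⁻³·A⁻².
So Ω⁻¹ = kg⁻¹·m⁻²·s³·A².
V = W/A (potential = power per current),
    = kg·m²·s⁻³·A⁻¹.
So V² = kg²·m⁴·s⁻⁶·A⁻².
Combining: Ω⁻¹·V² = (kg⁻¹·m⁻²·s³·A²) · (kg²·m⁴·s⁻⁶·A⁻²) = kg·m²·s⁻³.
kg·m²·s⁻³ is the base-SI form of the watt.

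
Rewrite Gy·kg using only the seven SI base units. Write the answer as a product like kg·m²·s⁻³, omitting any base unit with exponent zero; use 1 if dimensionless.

kg·m²·s⁻²

Gy = J/kg (absorbed dose = energy per mass),
    = m²·s⁻².
Combining: Gy·kg = (m²·s⁻²) · kg = kg·m²·s⁻².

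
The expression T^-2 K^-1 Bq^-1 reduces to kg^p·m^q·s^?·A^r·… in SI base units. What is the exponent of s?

T = kg·s⁻²·A⁻¹.
So T⁻² = kg⁻²·s⁴·A².
Bq = s⁻¹.
So Bq⁻¹ = s.
Combining: T⁻²·K⁻¹·Bq⁻¹ = (kg⁻²·s⁴·A²) · K⁻¹ · s = kg⁻²·s⁵·A²·K⁻¹.
The exponent of s is 5.

5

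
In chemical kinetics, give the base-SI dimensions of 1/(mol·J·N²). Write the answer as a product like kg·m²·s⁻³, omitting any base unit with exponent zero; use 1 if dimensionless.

J = kg·m²·s⁻².
So J⁻¹ = kg⁻¹·m⁻²·s².
N = kg·m·s⁻².
So N⁻² = kg⁻²·m⁻²·s⁴.
Combining: mol⁻¹·J⁻¹·N⁻² = mol⁻¹ · (kg⁻¹·m⁻²·s²) · (kg⁻²·m⁻²·s⁴) = kg⁻³·m⁻⁴·s⁶·mol⁻¹.

kg⁻³·m⁻⁴·s⁶·mol⁻¹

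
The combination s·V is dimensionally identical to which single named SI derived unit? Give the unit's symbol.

Wb

V = W/A (potential = power per current),
    = kg·m²·s⁻³·A⁻¹.
Combining: s·V = s · (kg·m²·s⁻³·A⁻¹) = kg·m²·s⁻²·A⁻¹.
kg·m²·s⁻²·A⁻¹ is the base-SI form of the weber.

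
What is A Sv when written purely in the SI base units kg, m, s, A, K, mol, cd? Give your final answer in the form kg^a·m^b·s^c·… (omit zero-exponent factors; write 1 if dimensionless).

m²·s⁻²·A

Sv = J/kg (equivalent dose = energy per mass),
    = m²·s⁻².
Combining: A·Sv = A · (m²·s⁻²) = m²·s⁻²·A.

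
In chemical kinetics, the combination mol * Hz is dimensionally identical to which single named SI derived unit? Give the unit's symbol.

Hz = 1/s = s⁻¹ (frequency is cycles per second).
Combining: mol·Hz = mol · s⁻¹ = s⁻¹·mol.
s⁻¹·mol is the base-SI form of the katal.

kat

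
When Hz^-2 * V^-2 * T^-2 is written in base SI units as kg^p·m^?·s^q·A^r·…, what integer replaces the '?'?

-4

Hz = 1/s = s⁻¹ (frequency is cycles per second).
So Hz⁻² = s².
V = W/A (potential = power per current),
    = kg·m²·s⁻³·A⁻¹.
So V⁻² = kg⁻²·m⁻⁴·s⁶·A².
T = Wb/m² (flux density = flux per area),
    = kg·s⁻²·A⁻¹.
So T⁻² = kg⁻²·s⁴·A².
Combining: Hz⁻²·V⁻²·T⁻² = s² · (kg⁻²·m⁻⁴·s⁶·A²) · (kg⁻²·s⁴·A²) = kg⁻⁴·m⁻⁴·s¹²·A⁴.
The exponent of m is -4.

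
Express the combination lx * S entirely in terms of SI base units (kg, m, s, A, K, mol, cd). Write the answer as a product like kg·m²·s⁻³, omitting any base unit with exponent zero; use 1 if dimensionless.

kg⁻¹·m⁻⁴·s³·A²·cd

lx = lm/m² (illuminance = luminous flux per area),
    = m⁻²·cd.
S = 1/Ω (conductance is reciprocal resistance),
    = kg⁻¹·m⁻²·s³·A².
Combining: lx·S = (m⁻²·cd) · (kg⁻¹·m⁻²·s³·A²) = kg⁻¹·m⁻⁴·s³·A²·cd.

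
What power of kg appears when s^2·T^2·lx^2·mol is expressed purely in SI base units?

T = kg·s⁻²·A⁻¹.
So T² = kg²·s⁻⁴·A⁻².
lx = m⁻²·cd.
So lx² = m⁻⁴·cd².
Combining: s²·T²·lx²·mol = s² · (kg²·s⁻⁴·A⁻²) · (m⁻⁴·cd²) · mol = kg²·m⁻⁴·s⁻²·A⁻²·mol·cd².
The exponent of kg is 2.

2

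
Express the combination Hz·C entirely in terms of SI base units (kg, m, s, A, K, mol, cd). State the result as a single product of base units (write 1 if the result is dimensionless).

A

Hz = 1/s = s⁻¹ (frequency is cycles per second).
C = A·s = s·A (charge = current × time).
Combining: Hz·C = s⁻¹ · (s·A) = A.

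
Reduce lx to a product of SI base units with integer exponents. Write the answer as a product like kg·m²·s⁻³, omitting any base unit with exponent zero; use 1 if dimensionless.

m⁻²·cd

lx = lm/m² (illuminance = luminous flux per area),
    = m⁻²·cd.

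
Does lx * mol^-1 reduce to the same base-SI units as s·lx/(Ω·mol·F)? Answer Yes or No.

Yes

Left side:
  lx = lm/m² (illuminance = luminous flux per area),
      = m⁻²·cd.
  Combining: lx·mol⁻¹ = (m⁻²·cd) · mol⁻¹ = m⁻²·mol⁻¹·cd.
Right side:
  Ω = kg·m²·s⁻³·A⁻².
  So Ω⁻¹ = kg⁻¹·m⁻²·s³·A².
  lx = m⁻²·cd.
  F = kg⁻¹·m⁻²·s⁴·A².
  So F⁻¹ = kg·m²·s⁻⁴·A⁻².
  Combining: Ω⁻¹·s·lx·mol⁻¹·F⁻¹ = (kg⁻¹·m⁻²·s³·A²) · s · (m⁻²·cd) · mol⁻¹ · (kg·m²·s⁻⁴·A⁻²) = m⁻²·mol⁻¹·cd.
Both reduce to m⁻²·mol⁻¹·cd.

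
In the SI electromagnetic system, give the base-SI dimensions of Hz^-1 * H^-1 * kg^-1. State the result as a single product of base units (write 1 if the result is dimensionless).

kg⁻²·m⁻²·s³·A²

Hz = 1/s = s⁻¹ (frequency is cycles per second).
So Hz⁻¹ = s.
H = Wb/A (inductance = flux per current),
    = kg·m²·s⁻²·A⁻².
So H⁻¹ = kg⁻¹·m⁻²·s²·A².
Combining: Hz⁻¹·H⁻¹·kg⁻¹ = s · (kg⁻¹·m⁻²·s²·A²) · kg⁻¹ = kg⁻²·m⁻²·s³·A².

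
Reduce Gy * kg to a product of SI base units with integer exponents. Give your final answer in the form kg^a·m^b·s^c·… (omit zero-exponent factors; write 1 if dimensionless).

kg·m²·s⁻²

Gy = m²·s⁻².
Combining: Gy·kg = (m²·s⁻²) · kg = kg·m²·s⁻².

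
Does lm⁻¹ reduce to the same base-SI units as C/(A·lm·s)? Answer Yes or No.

Yes

Left side:
  lm = cd.
  So lm⁻¹ = cd⁻¹.
Right side:
  lm = cd.
  So lm⁻¹ = cd⁻¹.
  C = s·A.
  Combining: A⁻¹·lm⁻¹·C·s⁻¹ = A⁻¹ · cd⁻¹ · (s·A) · s⁻¹ = cd⁻¹.
Both reduce to cd⁻¹.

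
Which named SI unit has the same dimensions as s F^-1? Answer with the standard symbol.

Ω

F = C/V (capacitance = charge per voltage),
    = A·s/(kg·m²·s⁻³·A⁻¹) (substituting C and V),
    = kg⁻¹·m⁻²·s⁴·A².
So F⁻¹ = kg·m²·s⁻⁴·A⁻².
Combining: s·F⁻¹ = s · (kg·m²·s⁻⁴·A⁻²) = kg·m²·s⁻³·A⁻².
kg·m²·s⁻³·A⁻² is the base-SI form of the ohm.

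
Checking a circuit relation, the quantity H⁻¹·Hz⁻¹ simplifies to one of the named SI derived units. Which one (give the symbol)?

S

H = Wb/A (inductance = flux per current),
    = kg·m²·s⁻²·A⁻².
So H⁻¹ = kg⁻¹·m⁻²·s²·A².
Hz = 1/s = s⁻¹ (frequency is cycles per second).
So Hz⁻¹ = s.
Combining: H⁻¹·Hz⁻¹ = (kg⁻¹·m⁻²·s²·A²) · s = kg⁻¹·m⁻²·s³·A².
kg⁻¹·m⁻²·s³·A² is the base-SI form of the siemens.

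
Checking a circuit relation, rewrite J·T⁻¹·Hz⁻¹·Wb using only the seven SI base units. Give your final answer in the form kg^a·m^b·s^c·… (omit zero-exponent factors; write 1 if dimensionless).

J = N·m (work = force × distance),
    = kg·m²·s⁻².
T = Wb/m² (flux density = flux per area),
    = kg·s⁻²·A⁻¹.
So T⁻¹ = kg⁻¹·s²·A.
Hz = 1/s = s⁻¹ (frequency is cycles per second).
So Hz⁻¹ = s.
Wb = V·s (flux: a volt is a weber per second),
    = kg·m²·s⁻²·A⁻¹.
Combining: J·T⁻¹·Hz⁻¹·Wb = (kg·m²·s⁻²) · (kg⁻¹·s²·A) · s · (kg·m²·s⁻²·A⁻¹) = kg·m⁴·s⁻¹.

kg·m⁴·s⁻¹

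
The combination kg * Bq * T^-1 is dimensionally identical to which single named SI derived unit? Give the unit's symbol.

Bq = s⁻¹.
T = kg·s⁻²·A⁻¹.
So T⁻¹ = kg⁻¹·s²·A.
Combining: kg·Bq·T⁻¹ = kg · s⁻¹ · (kg⁻¹·s²·A) = s·A.
s·A is the base-SI form of the coulomb.

C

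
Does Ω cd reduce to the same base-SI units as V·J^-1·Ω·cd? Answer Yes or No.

No

Left side:
  Ω = V/A (resistance = voltage per current),
      = kg·m²·s⁻³·A⁻².
  Combining: Ω·cd = (kg·m²·s⁻³·A⁻²) · cd = kg·m²·s⁻³·A⁻²·cd.
Right side:
  V = kg·m²·s⁻³·A⁻¹.
  J = kg·m²·s⁻².
  So J⁻¹ = kg⁻¹·m⁻²·s².
  Ω = kg·m²·s⁻³·A⁻².
  Combining: V·J⁻¹·Ω·cd = (kg·m²·s⁻³·A⁻¹) · (kg⁻¹·m⁻²·s²) · (kg·m²·s⁻³·A⁻²) · cd = kg·m²·s⁻⁴·A⁻³·cd.
Left is kg·m²·s⁻³·A⁻²·cd; right is kg·m²·s⁻⁴·A⁻³·cd — different.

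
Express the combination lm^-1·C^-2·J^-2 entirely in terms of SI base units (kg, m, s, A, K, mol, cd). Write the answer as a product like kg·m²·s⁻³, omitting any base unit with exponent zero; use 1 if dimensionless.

lm = cd·sr = cd (luminous flux; sr is dimensionless).
So lm⁻¹ = cd⁻¹.
C = A·s = s·A (charge = current × time).
So C⁻² = s⁻²·A⁻².
J = N·m (work = force × distance),
    = kg·m²·s⁻².
So J⁻² = kg⁻²·m⁻⁴·s⁴.
Combining: lm⁻¹·C⁻²·J⁻² = cd⁻¹ · (s⁻²·A⁻²) · (kg⁻²·m⁻⁴·s⁴) = kg⁻²·m⁻⁴·s²·A⁻²·cd⁻¹.

kg⁻²·m⁻⁴·s²·A⁻²·cd⁻¹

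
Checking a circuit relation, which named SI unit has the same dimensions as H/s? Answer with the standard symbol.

H = kg·m²·s⁻²·A⁻².
Combining: H·s⁻¹ = (kg·m²·s⁻²·A⁻²) · s⁻¹ = kg·m²·s⁻³·A⁻².
kg·m²·s⁻³·A⁻² is the base-SI form of the ohm.

Ω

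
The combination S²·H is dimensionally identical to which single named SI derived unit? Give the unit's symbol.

F

S = 1/Ω (conductance is reciprocal resistance),
    = kg⁻¹·m⁻²·s³·A².
So S² = kg⁻²·m⁻⁴·s⁶·A⁴.
H = Wb/A (inductance = flux per current),
    = kg·m²·s⁻²·A⁻².
Combining: S²·H = (kg⁻²·m⁻⁴·s⁶·A⁴) · (kg·m²·s⁻²·A⁻²) = kg⁻¹·m⁻²·s⁴·A².
kg⁻¹·m⁻²·s⁴·A² is the base-SI form of the farad.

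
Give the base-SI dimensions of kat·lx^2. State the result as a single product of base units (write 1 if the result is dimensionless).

m⁻⁴·s⁻¹·mol·cd²

kat = s⁻¹·mol.
lx = m⁻²·cd.
So lx² = m⁻⁴·cd².
Combining: kat·lx² = (s⁻¹·mol) · (m⁻⁴·cd²) = m⁻⁴·s⁻¹·mol·cd².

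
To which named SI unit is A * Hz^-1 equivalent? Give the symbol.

C

Hz = 1/s = s⁻¹ (frequency is cycles per second).
So Hz⁻¹ = s.
Combining: A·Hz⁻¹ = A · s = s·A.
s·A is the base-SI form of the coulomb.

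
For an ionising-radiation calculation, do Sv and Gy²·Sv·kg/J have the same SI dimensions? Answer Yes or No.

Left side:
  Sv = J/kg (equivalent dose = energy per mass),
      = m²·s⁻².
Right side:
  Gy = m²·s⁻².
  So Gy² = m⁴·s⁻⁴.
  Sv = m²·s⁻².
  J = kg·m²·s⁻².
  So J⁻¹ = kg⁻¹·m⁻²·s².
  Combining: Gy²·Sv·J⁻¹·kg = (m⁴·s⁻⁴) · (m²·s⁻²) · (kg⁻¹·m⁻²·s²) · kg = m⁴·s⁻⁴.
Left is m²·s⁻²; right is m⁴·s⁻⁴ — different.

No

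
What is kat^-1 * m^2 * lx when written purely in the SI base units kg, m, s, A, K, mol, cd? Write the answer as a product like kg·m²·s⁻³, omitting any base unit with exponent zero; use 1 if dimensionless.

kat = s⁻¹·mol.
So kat⁻¹ = s·mol⁻¹.
lx = m⁻²·cd.
Combining: kat⁻¹·m²·lx = (s·mol⁻¹) · m² · (m⁻²·cd) = s·mol⁻¹·cd.

s·mol⁻¹·cd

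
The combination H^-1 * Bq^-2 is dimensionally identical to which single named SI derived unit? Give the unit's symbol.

F

H = Wb/A (inductance = flux per current),
    = kg·m²·s⁻²·A⁻².
So H⁻¹ = kg⁻¹·m⁻²·s²·A².
Bq = 1/s = s⁻¹ (activity is decays per second).
So Bq⁻² = s².
Combining: H⁻¹·Bq⁻² = (kg⁻¹·m⁻²·s²·A²) · s² = kg⁻¹·m⁻²·s⁴·A².
kg⁻¹·m⁻²·s⁴·A² is the base-SI form of the farad.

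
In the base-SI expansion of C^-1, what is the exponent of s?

-1

C = A·s = s·A (charge = current × time).
So C⁻¹ = s⁻¹·A⁻¹.
The exponent of s is -1.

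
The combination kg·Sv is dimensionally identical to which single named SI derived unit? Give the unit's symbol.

J

Sv = m²·s⁻².
Combining: kg·Sv = kg · (m²·s⁻²) = kg·m²·s⁻².
kg·m²·s⁻² is the base-SI form of the joule.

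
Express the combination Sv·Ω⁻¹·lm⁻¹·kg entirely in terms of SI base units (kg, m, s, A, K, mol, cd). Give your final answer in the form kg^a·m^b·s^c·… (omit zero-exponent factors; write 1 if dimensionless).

s·A²·cd⁻¹

Sv = m²·s⁻².
Ω = kg·m²·s⁻³·A⁻².
So Ω⁻¹ = kg⁻¹·m⁻²·s³·A².
lm = cd.
So lm⁻¹ = cd⁻¹.
Combining: Sv·Ω⁻¹·lm⁻¹·kg = (m²·s⁻²) · (kg⁻¹·m⁻²·s³·A²) · cd⁻¹ · kg = s·A²·cd⁻¹.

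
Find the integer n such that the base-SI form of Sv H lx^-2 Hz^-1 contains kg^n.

Sv = J/kg (equivalent dose = energy per mass),
    = m²·s⁻².
H = Wb/A (inductance = flux per current),
    = kg·m²·s⁻²·A⁻².
lx = lm/m² (illuminance = luminous flux per area),
    = m⁻²·cd.
So lx⁻² = m⁴·cd⁻².
Hz = 1/s = s⁻¹ (frequency is cycles per second).
So Hz⁻¹ = s.
Combining: Sv·H·lx⁻²·Hz⁻¹ = (m²·s⁻²) · (kg·m²·s⁻²·A⁻²) · (m⁴·cd⁻²) · s = kg·m⁸·s⁻³·A⁻²·cd⁻².
The exponent of kg is 1.

1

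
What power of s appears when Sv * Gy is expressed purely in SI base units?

-4

Sv = J/kg (equivalent dose = energy per mass),
    = m²·s⁻².
Gy = J/kg (absorbed dose = energy per mass),
    = m²·s⁻².
Combining: Sv·Gy = (m²·s⁻²) · (m²·s⁻²) = m⁴·s⁻⁴.
The exponent of s is -4.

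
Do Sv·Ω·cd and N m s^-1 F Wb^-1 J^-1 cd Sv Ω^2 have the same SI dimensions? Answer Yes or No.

No

Left side:
  Sv = m²·s⁻².
  Ω = kg·m²·s⁻³·A⁻².
  Combining: Sv·Ω·cd = (m²·s⁻²) · (kg·m²·s⁻³·A⁻²) · cd = kg·m⁴·s⁻⁵·A⁻²·cd.
Right side:
  N = kg·m/s² = kg·m·s⁻² (force = mass × acceleration).
  F = C/V (capacitance = charge per voltage),
      = A·s/(kg·m²·s⁻³·A⁻¹) (substituting C and V),
      = kg⁻¹·m⁻²·s⁴·A².
  Wb = V·s (flux: a volt is a weber per second),
      = kg·m²·s⁻²·A⁻¹.
  So Wb⁻¹ = kg⁻¹·m⁻²·s²·A.
  J = N·m (work = force × distance),
      = kg·m²·s⁻².
  So J⁻¹ = kg⁻¹·m⁻²·s².
  Sv = J/kg (equivalent dose = energy per mass),
      = m²·s⁻².
  Ω = V/A (resistance = voltage per current),
      = kg·m²·s⁻³·A⁻².
  So Ω² = kg²·m⁴·s⁻⁶·A⁻⁴.
  Combining: N·m·s⁻¹·F·Wb⁻¹·J⁻¹·cd·Sv·Ω² = (kg·m·s⁻²) · m · s⁻¹ · (kg⁻¹·m⁻²·s⁴·A²) · (kg⁻¹·m⁻²·s²·A) · (kg⁻¹·m⁻²·s²) · cd · (m²·s⁻²) · (kg²·m⁴·s⁻⁶·A⁻⁴) = m²·s⁻³·A⁻¹·cd.
Left is kg·m⁴·s⁻⁵·A⁻²·cd; right is m²·s⁻³·A⁻¹·cd — different.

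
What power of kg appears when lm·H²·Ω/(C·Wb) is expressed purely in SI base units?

lm = cd·sr = cd (luminous flux; sr is dimensionless).
H = Wb/A (inductance = flux per current),
    = kg·m²·s⁻²·A⁻².
So H² = kg²·m⁴·s⁻⁴·A⁻⁴.
Ω = V/A (resistance = voltage per current),
    = kg·m²·s⁻³·A⁻².
C = A·s = s·A (charge = current × time).
So C⁻¹ = s⁻¹·A⁻¹.
Wb = V·s (flux: a volt is a weber per second),
    = kg·m²·s⁻²·A⁻¹.
So Wb⁻¹ = kg⁻¹·m⁻²·s²·A.
Combining: lm·H²·Ω·C⁻¹·Wb⁻¹ = cd · (kg²·m⁴·s⁻⁴·A⁻⁴) · (kg·m²·s⁻³·A⁻²) · (s⁻¹·A⁻¹) · (kg⁻¹·m⁻²·s²·A) = kg²·m⁴·s⁻⁶·A⁻⁶·cd.
The exponent of kg is 2.

2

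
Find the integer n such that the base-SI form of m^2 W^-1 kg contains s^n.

W = J/s (power = energy per time),
    = kg·m²·s⁻³.
So W⁻¹ = kg⁻¹·m⁻²·s³.
Combining: m²·W⁻¹·kg = m² · (kg⁻¹·m⁻²·s³) · kg = s³.
The exponent of s is 3.

3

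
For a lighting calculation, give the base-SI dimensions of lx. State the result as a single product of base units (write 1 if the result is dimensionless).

lx = lm/m² (illuminance = luminous flux per area),
    = m⁻²·cd.

m⁻²·cd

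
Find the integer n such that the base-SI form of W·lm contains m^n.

2

W = J/s (power = energy per time),
    = kg·m²·s⁻³.
lm = cd·sr = cd (luminous flux; sr is dimensionless).
Combining: W·lm = (kg·m²·s⁻³) · cd = kg·m²·s⁻³·cd.
The exponent of m is 2.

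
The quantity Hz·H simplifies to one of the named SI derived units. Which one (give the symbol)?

Hz = 1/s = s⁻¹ (frequency is cycles per second).
H = Wb/A (inductance = flux per current),
    = kg·m²·s⁻²·A⁻².
Combining: Hz·H = s⁻¹ · (kg·m²·s⁻²·A⁻²) = kg·m²·s⁻³·A⁻².
kg·m²·s⁻³·A⁻² is the base-SI form of the ohm.

Ω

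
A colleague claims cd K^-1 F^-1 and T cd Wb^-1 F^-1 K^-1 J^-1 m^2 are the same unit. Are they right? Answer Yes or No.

No

Left side:
  F = kg⁻¹·m⁻²·s⁴·A².
  So F⁻¹ = kg·m²·s⁻⁴·A⁻².
  Combining: cd·K⁻¹·F⁻¹ = cd · K⁻¹ · (kg·m²·s⁻⁴·A⁻²) = kg·m²·s⁻⁴·A⁻²·K⁻¹·cd.
Right side:
  T = Wb/m² (flux density = flux per area),
      = kg·s⁻²·A⁻¹.
  Wb = V·s (flux: a volt is a weber per second),
      = kg·m²·s⁻²·A⁻¹.
  So Wb⁻¹ = kg⁻¹·m⁻²·s²·A.
  F = C/V (capacitance = charge per voltage),
      = A·s/(kg·m²·s⁻³·A⁻¹) (substituting C and V),
      = kg⁻¹·m⁻²·s⁴·A².
  So F⁻¹ = kg·m²·s⁻⁴·A⁻².
  J = N·m (work = force × distance),
      = kg·m²·s⁻².
  So J⁻¹ = kg⁻¹·m⁻²·s².
  Combining: T·cd·Wb⁻¹·F⁻¹·K⁻¹·J⁻¹·m² = (kg·s⁻²·A⁻¹) · cd · (kg⁻¹·m⁻²·s²·A) · (kg·m²·s⁻⁴·A⁻²) · K⁻¹ · (kg⁻¹·m⁻²·s²) · m² = s⁻²·A⁻²·K⁻¹·cd.
Left is kg·m²·s⁻⁴·A⁻²·K⁻¹·cd; right is s⁻²·A⁻²·K⁻¹·cd — different.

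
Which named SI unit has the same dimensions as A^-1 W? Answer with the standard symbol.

W = J/s (power = energy per time),
    = kg·m²·s⁻³.
Combining: A⁻¹·W = A⁻¹ · (kg·m²·s⁻³) = kg·m²·s⁻³·A⁻¹.
kg·m²·s⁻³·A⁻¹ is the base-SI form of the volt.

V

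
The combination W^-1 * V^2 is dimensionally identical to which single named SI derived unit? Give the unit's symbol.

Ω

W = kg·m²·s⁻³.
So W⁻¹ = kg⁻¹·m⁻²·s³.
V = kg·m²·s⁻³·A⁻¹.
So V² = kg²·m⁴·s⁻⁶·A⁻².
Combining: W⁻¹·V² = (kg⁻¹·m⁻²·s³) · (kg²·m⁴·s⁻⁶·A⁻²) = kg·m²·s⁻³·A⁻².
kg·m²·s⁻³·A⁻² is the base-SI form of the ohm.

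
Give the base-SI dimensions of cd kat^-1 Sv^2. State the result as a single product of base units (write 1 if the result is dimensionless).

kat = mol/s = s⁻¹·mol (catalytic activity).
So kat⁻¹ = s·mol⁻¹.
Sv = J/kg (equivalent dose = energy per mass),
    = m²·s⁻².
So Sv² = m⁴·s⁻⁴.
Combining: cd·kat⁻¹·Sv² = cd · (s·mol⁻¹) · (m⁴·s⁻⁴) = m⁴·s⁻³·mol⁻¹·cd.

m⁴·s⁻³·mol⁻¹·cd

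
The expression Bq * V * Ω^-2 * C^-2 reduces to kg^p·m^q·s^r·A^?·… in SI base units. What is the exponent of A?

Bq = 1/s = s⁻¹ (activity is decays per second).
V = W/A (potential = power per current),
    = kg·m²·s⁻³·A⁻¹.
Ω = V/A (resistance = voltage per current),
    = kg·m²·s⁻³·A⁻².
So Ω⁻² = kg⁻²·m⁻⁴·s⁶·A⁴.
C = A·s = s·A (charge = current × time).
So C⁻² = s⁻²·A⁻².
Combining: Bq·V·Ω⁻²·C⁻² = s⁻¹ · (kg·m²·s⁻³·A⁻¹) · (kg⁻²·m⁻⁴·s⁶·A⁴) · (s⁻²·A⁻²) = kg⁻¹·m⁻²·A.
The exponent of A is 1.

1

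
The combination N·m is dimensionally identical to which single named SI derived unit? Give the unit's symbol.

J

N = kg·m·s⁻².
Combining: N·m = (kg·m·s⁻²) · m = kg·m²·s⁻².
kg·m²·s⁻² is the base-SI form of the joule.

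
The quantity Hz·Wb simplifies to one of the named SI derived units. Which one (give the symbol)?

Hz = s⁻¹.
Wb = kg·m²·s⁻²·A⁻¹.
Combining: Hz·Wb = s⁻¹ · (kg·m²·s⁻²·A⁻¹) = kg·m²·s⁻³·A⁻¹.
kg·m²·s⁻³·A⁻¹ is the base-SI form of the volt.

V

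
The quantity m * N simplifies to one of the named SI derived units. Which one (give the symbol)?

N = kg·m/s² = kg·m·s⁻² (force = mass × acceleration).
Combining: m·N = m · (kg·m·s⁻²) = kg·m²·s⁻².
kg·m²·s⁻² is the base-SI form of the joule.

J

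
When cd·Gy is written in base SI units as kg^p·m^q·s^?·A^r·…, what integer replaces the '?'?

-2

Gy = m²·s⁻².
Combining: cd·Gy = cd · (m²·s⁻²) = m²·s⁻²·cd.
The exponent of s is -2.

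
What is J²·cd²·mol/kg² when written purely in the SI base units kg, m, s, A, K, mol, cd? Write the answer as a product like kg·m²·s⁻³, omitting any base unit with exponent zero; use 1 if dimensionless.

m⁴·s⁻⁴·mol·cd²

J = N·m (work = force × distance),
    = kg·m²·s⁻².
So J² = kg²·m⁴·s⁻⁴.
Combining: J²·kg⁻²·cd²·mol = (kg²·m⁴·s⁻⁴) · kg⁻² · cd² · mol = m⁴·s⁻⁴·mol·cd².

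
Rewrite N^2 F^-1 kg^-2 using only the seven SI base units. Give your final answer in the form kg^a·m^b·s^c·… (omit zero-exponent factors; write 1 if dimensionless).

N = kg·m/s² = kg·m·s⁻² (force = mass × acceleration).
So N² = kg²·m²·s⁻⁴.
F = C/V (capacitance = charge per voltage),
    = A·s/(kg·m²·s⁻³·A⁻¹) (substituting C and V),
    = kg⁻¹·m⁻²·s⁴·A².
So F⁻¹ = kg·m²·s⁻⁴·A⁻².
Combining: N²·F⁻¹·kg⁻² = (kg²·m²·s⁻⁴) · (kg·m²·s⁻⁴·A⁻²) · kg⁻² = kg·m⁴·s⁻⁸·A⁻².

kg·m⁴·s⁻⁸·A⁻²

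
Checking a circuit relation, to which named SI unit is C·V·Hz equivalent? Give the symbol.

W

C = s·A.
V = kg·m²·s⁻³·A⁻¹.
Hz = s⁻¹.
Combining: C·V·Hz = (s·A) · (kg·m²·s⁻³·A⁻¹) · s⁻¹ = kg·m²·s⁻³.
kg·m²·s⁻³ is the base-SI form of the watt.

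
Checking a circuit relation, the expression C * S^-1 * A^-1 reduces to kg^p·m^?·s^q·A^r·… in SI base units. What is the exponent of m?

2

C = A·s = s·A (charge = current × time).
S = 1/Ω (conductance is reciprocal resistance),
    = kg⁻¹·m⁻²·s³·A².
So S⁻¹ = kg·m²·s⁻³·A⁻².
Combining: C·S⁻¹·A⁻¹ = (s·A) · (kg·m²·s⁻³·A⁻²) · A⁻¹ = kg·m²·s⁻²·A⁻².
The exponent of m is 2.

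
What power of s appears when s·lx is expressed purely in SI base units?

1

lx = lm/m² (illuminance = luminous flux per area),
    = m⁻²·cd.
Combining: s·lx = s · (m⁻²·cd) = m⁻²·s·cd.
The exponent of s is 1.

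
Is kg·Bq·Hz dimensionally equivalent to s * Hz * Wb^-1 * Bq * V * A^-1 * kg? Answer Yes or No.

No

Left side:
  Bq = 1/s = s⁻¹ (activity is decays per second).
  Hz = 1/s = s⁻¹ (frequency is cycles per second).
  Combining: kg·Bq·Hz = kg · s⁻¹ · s⁻¹ = kg·s⁻².
Right side:
  Hz = s⁻¹.
  Wb = kg·m²·s⁻²·A⁻¹.
  So Wb⁻¹ = kg⁻¹·m⁻²·s²·A.
  Bq = s⁻¹.
  V = kg·m²·s⁻³·A⁻¹.
  Combining: s·Hz·Wb⁻¹·Bq·V·A⁻¹·kg = s · s⁻¹ · (kg⁻¹·m⁻²·s²·A) · s⁻¹ · (kg·m²·s⁻³·A⁻¹) · A⁻¹ · kg = kg·s⁻²·A⁻¹.
Left is kg·s⁻²; right is kg·s⁻²·A⁻¹ — different.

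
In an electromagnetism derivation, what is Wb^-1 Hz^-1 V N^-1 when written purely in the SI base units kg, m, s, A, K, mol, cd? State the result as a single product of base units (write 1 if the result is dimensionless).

Wb = V·s (flux: a volt is a weber per second),
    = kg·m²·s⁻²·A⁻¹.
So Wb⁻¹ = kg⁻¹·m⁻²·s²·A.
Hz = 1/s = s⁻¹ (frequency is cycles per second).
So Hz⁻¹ = s.
V = W/A (potential = power per current),
    = kg·m²·s⁻³·A⁻¹.
N = kg·m/s² = kg·m·s⁻² (force = mass × acceleration).
So N⁻¹ = kg⁻¹·m⁻¹·s².
Combining: Wb⁻¹·Hz⁻¹·V·N⁻¹ = (kg⁻¹·m⁻²·s²·A) · s · (kg·m²·s⁻³·A⁻¹) · (kg⁻¹·m⁻¹·s²) = kg⁻¹·m⁻¹·s².

kg⁻¹·m⁻¹·s²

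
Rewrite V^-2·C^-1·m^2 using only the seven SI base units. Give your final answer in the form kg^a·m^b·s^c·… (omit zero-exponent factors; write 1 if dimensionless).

V = kg·m²·s⁻³·A⁻¹.
So V⁻² = kg⁻²·m⁻⁴·s⁶·A².
C = s·A.
So C⁻¹ = s⁻¹·A⁻¹.
Combining: V⁻²·C⁻¹·m² = (kg⁻²·m⁻⁴·s⁶·A²) · (s⁻¹·A⁻¹) · m² = kg⁻²·m⁻²·s⁵·A.

kg⁻²·m⁻²·s⁵·A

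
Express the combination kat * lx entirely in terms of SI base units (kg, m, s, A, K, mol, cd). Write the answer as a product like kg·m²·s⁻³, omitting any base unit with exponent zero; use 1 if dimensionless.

kat = mol/s = s⁻¹·mol (catalytic activity).
lx = lm/m² (illuminance = luminous flux per area),
    = m⁻²·cd.
Combining: kat·lx = (s⁻¹·mol) · (m⁻²·cd) = m⁻²·s⁻¹·mol·cd.

m⁻²·s⁻¹·mol·cd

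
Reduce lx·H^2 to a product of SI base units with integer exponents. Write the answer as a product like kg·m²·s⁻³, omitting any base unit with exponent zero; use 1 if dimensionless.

kg²·m²·s⁻⁴·A⁻⁴·cd

lx = lm/m² (illuminance = luminous flux per area),
    = m⁻²·cd.
H = Wb/A (inductance = flux per current),
    = kg·m²·s⁻²·A⁻².
So H² = kg²·m⁴·s⁻⁴·A⁻⁴.
Combining: lx·H² = (m⁻²·cd) · (kg²·m⁴·s⁻⁴·A⁻⁴) = kg²·m²·s⁻⁴·A⁻⁴·cd.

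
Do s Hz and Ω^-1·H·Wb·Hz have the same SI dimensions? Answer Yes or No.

No

Left side:
  Hz = 1/s = s⁻¹ (frequency is cycles per second).
  Combining: s·Hz = s · s⁻¹ = 1.
Right side:
  Ω = V/A (resistance = voltage per current),
      = kg·m²·s⁻³·A⁻².
  So Ω⁻¹ = kg⁻¹·m⁻²·s³·A².
  H = Wb/A (inductance = flux per current),
      = kg·m²·s⁻²·A⁻².
  Wb = V·s (flux: a volt is a weber per second),
      = kg·m²·s⁻²·A⁻¹.
  Hz = 1/s = s⁻¹ (frequency is cycles per second).
  Combining: Ω⁻¹·H·Wb·Hz = (kg⁻¹·m⁻²·s³·A²) · (kg·m²·s⁻²·A⁻²) · (kg·m²·s⁻²·A⁻¹) · s⁻¹ = kg·m²·s⁻²·A⁻¹.
Left is 1; right is kg·m²·s⁻²·A⁻¹ — different.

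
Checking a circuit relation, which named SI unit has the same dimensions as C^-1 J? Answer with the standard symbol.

C = A·s = s·A (charge = current × time).
So C⁻¹ = s⁻¹·A⁻¹.
J = N·m (work = force × distance),
    = kg·m²·s⁻².
Combining: C⁻¹·J = (s⁻¹·A⁻¹) · (kg·m²·s⁻²) = kg·m²·s⁻³·A⁻¹.
kg·m²·s⁻³·A⁻¹ is the base-SI form of the volt.

V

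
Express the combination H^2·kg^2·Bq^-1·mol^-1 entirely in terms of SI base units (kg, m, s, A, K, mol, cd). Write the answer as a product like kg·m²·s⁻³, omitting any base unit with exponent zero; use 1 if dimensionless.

H = Wb/A (inductance = flux per current),
    = kg·m²·s⁻²·A⁻².
So H² = kg²·m⁴·s⁻⁴·A⁻⁴.
Bq = 1/s = s⁻¹ (activity is decays per second).
So Bq⁻¹ = s.
Combining: H²·kg²·Bq⁻¹·mol⁻¹ = (kg²·m⁴·s⁻⁴·A⁻⁴) · kg² · s · mol⁻¹ = kg⁴·m⁴·s⁻³·A⁻⁴·mol⁻¹.

kg⁴·m⁴·s⁻³·A⁻⁴·mol⁻¹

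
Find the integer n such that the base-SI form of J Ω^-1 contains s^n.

1

J = N·m (work = force × distance),
    = kg·m²·s⁻².
Ω = V/A (resistance = voltage per current),
    = kg·m²·s⁻³·A⁻².
So Ω⁻¹ = kg⁻¹·m⁻²·s³·A².
Combining: J·Ω⁻¹ = (kg·m²·s⁻²) · (kg⁻¹·m⁻²·s³·A²) = s·A².
The exponent of s is 1.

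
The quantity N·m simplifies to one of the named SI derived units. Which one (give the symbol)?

J

N = kg·m/s² = kg·m·s⁻² (force = mass × acceleration).
Combining: N·m = (kg·m·s⁻²) · m = kg·m²·s⁻².
kg·m²·s⁻² is the base-SI form of the joule.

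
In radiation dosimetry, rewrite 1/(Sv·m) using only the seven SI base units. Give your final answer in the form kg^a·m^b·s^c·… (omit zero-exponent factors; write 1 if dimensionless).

m⁻³·s²

Sv = J/kg (equivalent dose = energy per mass),
    = m²·s⁻².
So Sv⁻¹ = m⁻²·s².
Combining: Sv⁻¹·m⁻¹ = (m⁻²·s²) · m⁻¹ = m⁻³·s².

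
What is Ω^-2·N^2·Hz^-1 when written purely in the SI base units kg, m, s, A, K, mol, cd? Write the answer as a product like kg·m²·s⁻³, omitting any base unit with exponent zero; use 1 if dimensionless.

m⁻²·s³·A⁴

Ω = V/A (resistance = voltage per current),
    = kg·m²·s⁻³·A⁻².
So Ω⁻² = kg⁻²·m⁻⁴·s⁶·A⁴.
N = kg·m/s² = kg·m·s⁻² (force = mass × acceleration).
So N² = kg²·m²·s⁻⁴.
Hz = 1/s = s⁻¹ (frequency is cycles per second).
So Hz⁻¹ = s.
Combining: Ω⁻²·N²·Hz⁻¹ = (kg⁻²·m⁻⁴·s⁶·A⁴) · (kg²·m²·s⁻⁴) · s = m⁻²·s³·A⁴.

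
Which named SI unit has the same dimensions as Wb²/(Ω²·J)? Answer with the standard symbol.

Ω = V/A (resistance = voltage per current),
    = kg·m²·s⁻³·A⁻².
So Ω⁻² = kg⁻²·m⁻⁴·s⁶·A⁴.
J = N·m (work = force × distance),
    = kg·m²·s⁻².
So J⁻¹ = kg⁻¹·m⁻²·s².
Wb = V·s (flux: a volt is a weber per second),
    = kg·m²·s⁻²·A⁻¹.
So Wb² = kg²·m⁴·s⁻⁴·A⁻².
Combining: Ω⁻²·J⁻¹·Wb² = (kg⁻²·m⁻⁴·s⁶·A⁴) · (kg⁻¹·m⁻²·s²) · (kg²·m⁴·s⁻⁴·A⁻²) = kg⁻¹·m⁻²·s⁴·A².
kg⁻¹·m⁻²·s⁴·A² is the base-SI form of the farad.

F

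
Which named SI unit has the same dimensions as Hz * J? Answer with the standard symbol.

Hz = 1/s = s⁻¹ (frequency is cycles per second).
J = N·m (work = force × distance),
    = kg·m²·s⁻².
Combining: Hz·J = s⁻¹ · (kg·m²·s⁻²) = kg·m²·s⁻³.
kg·m²·s⁻³ is the base-SI form of the watt.

W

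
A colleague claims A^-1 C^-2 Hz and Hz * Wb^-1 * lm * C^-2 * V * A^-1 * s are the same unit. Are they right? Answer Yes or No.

No

Left side:
  C = A·s = s·A (charge = current × time).
  So C⁻² = s⁻²·A⁻².
  Hz = 1/s = s⁻¹ (frequency is cycles per second).
  Combining: A⁻¹·C⁻²·Hz = A⁻¹ · (s⁻²·A⁻²) · s⁻¹ = s⁻³·A⁻³.
Right side:
  Hz = 1/s = s⁻¹ (frequency is cycles per second).
  Wb = V·s (flux: a volt is a weber per second),
      = kg·m²·s⁻²·A⁻¹.
  So Wb⁻¹ = kg⁻¹·m⁻²·s²·A.
  lm = cd·sr = cd (luminous flux; sr is dimensionless).
  C = A·s = s·A (charge = current × time).
  So C⁻² = s⁻²·A⁻².
  V = W/A (potential = power per current),
      = kg·m²·s⁻³·A⁻¹.
  Combining: Hz·Wb⁻¹·lm·C⁻²·V·A⁻¹·s = s⁻¹ · (kg⁻¹·m⁻²·s²·A) · cd · (s⁻²·A⁻²) · (kg·m²·s⁻³·A⁻¹) · A⁻¹ · s = s⁻³·A⁻³·cd.
Left is s⁻³·A⁻³; right is s⁻³·A⁻³·cd — different.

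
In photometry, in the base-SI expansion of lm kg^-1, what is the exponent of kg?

-1

lm = cd.
Combining: lm·kg⁻¹ = cd · kg⁻¹ = kg⁻¹·cd.
The exponent of kg is -1.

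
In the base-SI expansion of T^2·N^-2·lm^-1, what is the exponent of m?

-2

T = Wb/m² (flux density = flux per area),
    = kg·s⁻²·A⁻¹.
So T² = kg²·s⁻⁴·A⁻².
N = kg·m/s² = kg·m·s⁻² (force = mass × acceleration).
So N⁻² = kg⁻²·m⁻²·s⁴.
lm = cd·sr = cd (luminous flux; sr is dimensionless).
So lm⁻¹ = cd⁻¹.
Combining: T²·N⁻²·lm⁻¹ = (kg²·s⁻⁴·A⁻²) · (kg⁻²·m⁻²·s⁴) · cd⁻¹ = m⁻²·A⁻²·cd⁻¹.
The exponent of m is -2.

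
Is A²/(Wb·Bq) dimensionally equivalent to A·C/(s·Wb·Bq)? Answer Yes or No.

Yes

Left side:
  Wb = kg·m²·s⁻²·A⁻¹.
  So Wb⁻¹ = kg⁻¹·m⁻²·s²·A.
  Bq = s⁻¹.
  So Bq⁻¹ = s.
  Combining: A²·Wb⁻¹·Bq⁻¹ = A² · (kg⁻¹·m⁻²·s²·A) · s = kg⁻¹·m⁻²·s³·A³.
Right side:
  Wb = V·s (flux: a volt is a weber per second),
      = kg·m²·s⁻²·A⁻¹.
  So Wb⁻¹ = kg⁻¹·m⁻²·s²·A.
  Bq = 1/s = s⁻¹ (activity is decays per second).
  So Bq⁻¹ = s.
  C = A·s = s·A (charge = current × time).
  Combining: s⁻¹·Wb⁻¹·A·Bq⁻¹·C = s⁻¹ · (kg⁻¹·m⁻²·s²·A) · A · s · (s·A) = kg⁻¹·m⁻²·s³·A³.
Both reduce to kg⁻¹·m⁻²·s³·A³.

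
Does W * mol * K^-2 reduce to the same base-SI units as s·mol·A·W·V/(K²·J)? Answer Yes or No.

Left side:
  W = J/s (power = energy per time),
      = kg·m²·s⁻³.
  Combining: W·mol·K⁻² = (kg·m²·s⁻³) · mol · K⁻² = kg·m²·s⁻³·K⁻²·mol.
Right side:
  W = kg·m²·s⁻³.
  V = kg·m²·s⁻³·A⁻¹.
  J = kg·m²·s⁻².
  So J⁻¹ = kg⁻¹·m⁻²·s².
  Combining: s·mol·A·W·V·K⁻²·J⁻¹ = s · mol · A · (kg·m²·s⁻³) · (kg·m²·s⁻³·A⁻¹) · K⁻² · (kg⁻¹·m⁻²·s²) = kg·m²·s⁻³·K⁻²·mol.
Both reduce to kg·m²·s⁻³·K⁻²·mol.

Yes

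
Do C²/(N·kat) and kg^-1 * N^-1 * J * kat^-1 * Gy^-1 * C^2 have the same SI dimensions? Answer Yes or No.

Yes

Left side:
  N = kg·m·s⁻².
  So N⁻¹ = kg⁻¹·m⁻¹·s².
  C = s·A.
  So C² = s²·A².
  kat = s⁻¹·mol.
  So kat⁻¹ = s·mol⁻¹.
  Combining: N⁻¹·C²·kat⁻¹ = (kg⁻¹·m⁻¹·s²) · (s²·A²) · (s·mol⁻¹) = kg⁻¹·m⁻¹·s⁵·A²·mol⁻¹.
Right side:
  N = kg·m·s⁻².
  So N⁻¹ = kg⁻¹·m⁻¹·s².
  J = kg·m²·s⁻².
  kat = s⁻¹·mol.
  So kat⁻¹ = s·mol⁻¹.
  Gy = m²·s⁻².
  So Gy⁻¹ = m⁻²·s².
  C = s·A.
  So C² = s²·A².
  Combining: kg⁻¹·N⁻¹·J·kat⁻¹·Gy⁻¹·C² = kg⁻¹ · (kg⁻¹·m⁻¹·s²) · (kg·m²·s⁻²) · (s·mol⁻¹) · (m⁻²·s²) · (s²·A²) = kg⁻¹·m⁻¹·s⁵·A²·mol⁻¹.
Both reduce to kg⁻¹·m⁻¹·s⁵·A²·mol⁻¹.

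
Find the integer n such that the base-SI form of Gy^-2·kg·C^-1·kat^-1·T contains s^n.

Gy = J/kg (absorbed dose = energy per mass),
    = m²·s⁻².
So Gy⁻² = m⁻⁴·s⁴.
C = A·s = s·A (charge = current × time).
So C⁻¹ = s⁻¹·A⁻¹.
kat = mol/s = s⁻¹·mol (catalytic activity).
So kat⁻¹ = s·mol⁻¹.
T = Wb/m² (flux density = flux per area),
    = kg·s⁻²·A⁻¹.
Combining: Gy⁻²·kg·C⁻¹·kat⁻¹·T = (m⁻⁴·s⁴) · kg · (s⁻¹·A⁻¹) · (s·mol⁻¹) · (kg·s⁻²·A⁻¹) = kg²·m⁻⁴·s²·A⁻²·mol⁻¹.
The exponent of s is 2.

2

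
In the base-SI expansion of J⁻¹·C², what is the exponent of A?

J = N·m (work = force × distance),
    = kg·m²·s⁻².
So J⁻¹ = kg⁻¹·m⁻²·s².
C = A·s = s·A (charge = current × time).
So C² = s²·A².
Combining: J⁻¹·C² = (kg⁻¹·m⁻²·s²) · (s²·A²) = kg⁻¹·m⁻²·s⁴·A².
The exponent of A is 2.

2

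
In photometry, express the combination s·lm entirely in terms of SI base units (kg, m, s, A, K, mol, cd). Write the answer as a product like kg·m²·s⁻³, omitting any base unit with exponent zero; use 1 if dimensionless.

lm = cd·sr = cd (luminous flux; sr is dimensionless).
Combining: s·lm = s · cd = s·cd.

s·cd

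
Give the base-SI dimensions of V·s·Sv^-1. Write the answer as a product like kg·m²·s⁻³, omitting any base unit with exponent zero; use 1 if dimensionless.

V = kg·m²·s⁻³·A⁻¹.
Sv = m²·s⁻².
So Sv⁻¹ = m⁻²·s².
Combining: V·s·Sv⁻¹ = (kg·m²·s⁻³·A⁻¹) · s · (m⁻²·s²) = kg·A⁻¹.

kg·A⁻¹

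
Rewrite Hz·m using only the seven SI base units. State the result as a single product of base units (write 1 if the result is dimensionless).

Hz = s⁻¹.
Combining: Hz·m = s⁻¹ · m = m·s⁻¹.

m·s⁻¹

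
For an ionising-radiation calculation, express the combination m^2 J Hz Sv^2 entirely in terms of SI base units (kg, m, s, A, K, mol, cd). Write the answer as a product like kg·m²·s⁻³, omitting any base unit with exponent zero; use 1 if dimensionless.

J = N·m (work = force × distance),
    = kg·m²·s⁻².
Hz = 1/s = s⁻¹ (frequency is cycles per second).
Sv = J/kg (equivalent dose = energy per mass),
    = m²·s⁻².
So Sv² = m⁴·s⁻⁴.
Combining: m²·J·Hz·Sv² = m² · (kg·m²·s⁻²) · s⁻¹ · (m⁴·s⁻⁴) = kg·m⁸·s⁻⁷.

kg·m⁸·s⁻⁷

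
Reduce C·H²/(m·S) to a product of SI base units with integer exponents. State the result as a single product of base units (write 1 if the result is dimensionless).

S = 1/Ω (conductance is reciprocal resistance),
    = kg⁻¹·m⁻²·s³·A².
So S⁻¹ = kg·m²·s⁻³·A⁻².
C = A·s = s·A (charge = current × time).
H = Wb/A (inductance = flux per current),
    = kg·m²·s⁻²·A⁻².
So H² = kg²·m⁴·s⁻⁴·A⁻⁴.
Combining: m⁻¹·S⁻¹·C·H² = m⁻¹ · (kg·m²·s⁻³·A⁻²) · (s·A) · (kg²·m⁴·s⁻⁴·A⁻⁴) = kg³·m⁵·s⁻⁶·A⁻⁵.

kg³·m⁵·s⁻⁶·A⁻⁵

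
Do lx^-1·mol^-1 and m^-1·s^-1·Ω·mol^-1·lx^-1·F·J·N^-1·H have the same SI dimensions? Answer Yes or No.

No

Left side:
  lx = m⁻²·cd.
  So lx⁻¹ = m²·cd⁻¹.
  Combining: lx⁻¹·mol⁻¹ = (m²·cd⁻¹) · mol⁻¹ = m²·mol⁻¹·cd⁻¹.
Right side:
  Ω = V/A (resistance = voltage per current),
      = kg·m²·s⁻³·A⁻².
  lx = lm/m² (illuminance = luminous flux per area),
      = m⁻²·cd.
  So lx⁻¹ = m²·cd⁻¹.
  F = C/V (capacitance = charge per voltage),
      = A·s/(kg·m²·s⁻³·A⁻¹) (substituting C and V),
      = kg⁻¹·m⁻²·s⁴·A².
  J = N·m (work = force × distance),
      = kg·m²·s⁻².
  N = kg·m/s² = kg·m·s⁻² (force = mass × acceleration).
  So N⁻¹ = kg⁻¹·m⁻¹·s².
  H = Wb/A (inductance = flux per current),
      = kg·m²·s⁻²·A⁻².
  Combining: m⁻¹·s⁻¹·Ω·mol⁻¹·lx⁻¹·F·J·N⁻¹·H = m⁻¹ · s⁻¹ · (kg·m²·s⁻³·A⁻²) · mol⁻¹ · (m²·cd⁻¹) · (kg⁻¹·m⁻²·s⁴·A²) · (kg·m²·s⁻²) · (kg⁻¹·m⁻¹·s²) · (kg·m²·s⁻²·A⁻²) = kg·m⁴·s⁻²·A⁻²·mol⁻¹·cd⁻¹.
Left is m²·mol⁻¹·cd⁻¹; right is kg·m⁴·s⁻²·A⁻²·mol⁻¹·cd⁻¹ — different.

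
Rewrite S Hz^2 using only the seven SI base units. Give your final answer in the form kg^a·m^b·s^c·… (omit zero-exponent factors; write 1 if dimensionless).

S = 1/Ω (conductance is reciprocal resistance),
    = kg⁻¹·m⁻²·s³·A².
Hz = 1/s = s⁻¹ (frequency is cycles per second).
So Hz² = s⁻².
Combining: S·Hz² = (kg⁻¹·m⁻²·s³·A²) · s⁻² = kg⁻¹·m⁻²·s·A².

kg⁻¹·m⁻²·s·A²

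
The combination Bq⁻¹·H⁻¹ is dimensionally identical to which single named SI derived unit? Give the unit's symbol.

Bq = 1/s = s⁻¹ (activity is decays per second).
So Bq⁻¹ = s.
H = Wb/A (inductance = flux per current),
    = kg·m²·s⁻²·A⁻².
So H⁻¹ = kg⁻¹·m⁻²·s²·A².
Combining: Bq⁻¹·H⁻¹ = s · (kg⁻¹·m⁻²·s²·A²) = kg⁻¹·m⁻²·s³·A².
kg⁻¹·m⁻²·s³·A² is the base-SI form of the siemens.

S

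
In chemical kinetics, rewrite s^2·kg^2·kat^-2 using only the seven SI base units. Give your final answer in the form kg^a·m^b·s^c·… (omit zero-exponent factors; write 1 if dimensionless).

kg²·s⁴·mol⁻²

kat = s⁻¹·mol.
So kat⁻² = s²·mol⁻².
Combining: s²·kg²·kat⁻² = s² · kg² · (s²·mol⁻²) = kg²·s⁴·mol⁻².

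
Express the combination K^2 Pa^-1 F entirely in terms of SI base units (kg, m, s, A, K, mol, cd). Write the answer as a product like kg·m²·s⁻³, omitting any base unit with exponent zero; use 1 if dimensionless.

kg⁻²·m⁻¹·s⁶·A²·K²

Pa = kg·m⁻¹·s⁻².
So Pa⁻¹ = kg⁻¹·m·s².
F = kg⁻¹·m⁻²·s⁴·A².
Combining: K²·Pa⁻¹·F = K² · (kg⁻¹·m·s²) · (kg⁻¹·m⁻²·s⁴·A²) = kg⁻²·m⁻¹·s⁶·A²·K².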